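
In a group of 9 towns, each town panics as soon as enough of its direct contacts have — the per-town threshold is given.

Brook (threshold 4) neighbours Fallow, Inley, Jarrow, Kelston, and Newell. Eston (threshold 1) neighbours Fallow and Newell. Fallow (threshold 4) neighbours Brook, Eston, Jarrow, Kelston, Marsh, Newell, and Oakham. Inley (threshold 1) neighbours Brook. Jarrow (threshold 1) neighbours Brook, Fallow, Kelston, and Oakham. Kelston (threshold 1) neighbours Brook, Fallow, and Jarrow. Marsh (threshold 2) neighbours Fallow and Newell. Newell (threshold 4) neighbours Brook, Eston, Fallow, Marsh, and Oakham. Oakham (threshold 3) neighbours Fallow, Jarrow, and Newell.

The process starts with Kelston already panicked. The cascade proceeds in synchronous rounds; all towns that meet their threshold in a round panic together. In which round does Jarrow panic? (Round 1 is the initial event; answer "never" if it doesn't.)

Round 1 — Kelston panics (initial).
Round 2 — checking thresholds:
  Brook: 1 of 5 neighbours < 4, not yet.
  Fallow: 1 of 7 neighbours < 4, not yet.
  Jarrow: 1 of 4 neighbours ≥ 1, panics.
Round 3 — no new panics; cascade stops.

2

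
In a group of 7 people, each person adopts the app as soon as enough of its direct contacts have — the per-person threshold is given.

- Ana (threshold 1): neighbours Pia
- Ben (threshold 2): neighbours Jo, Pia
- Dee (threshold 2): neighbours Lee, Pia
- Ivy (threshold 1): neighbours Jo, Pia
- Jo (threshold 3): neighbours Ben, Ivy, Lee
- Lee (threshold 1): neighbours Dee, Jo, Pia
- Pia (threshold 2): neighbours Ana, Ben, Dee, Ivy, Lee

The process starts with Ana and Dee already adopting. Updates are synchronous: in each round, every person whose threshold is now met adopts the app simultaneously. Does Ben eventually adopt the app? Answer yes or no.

Round 1 — Ana, Dee adopt the app (initial).
Round 2 — checking thresholds:
  Lee: 1 of 3 neighbours ≥ 1, adopts the app.
  Pia: 2 of 5 neighbours ≥ 2, adopts the app.
Round 3 — checking thresholds:
  Ben: 1 of 2 neighbours < 2, not yet.
  Ivy: 1 of 2 neighbours ≥ 1, adopts the app.
  Jo: 1 of 3 neighbours < 3, not yet.
Round 4 — no new adoptions; cascade stops.

no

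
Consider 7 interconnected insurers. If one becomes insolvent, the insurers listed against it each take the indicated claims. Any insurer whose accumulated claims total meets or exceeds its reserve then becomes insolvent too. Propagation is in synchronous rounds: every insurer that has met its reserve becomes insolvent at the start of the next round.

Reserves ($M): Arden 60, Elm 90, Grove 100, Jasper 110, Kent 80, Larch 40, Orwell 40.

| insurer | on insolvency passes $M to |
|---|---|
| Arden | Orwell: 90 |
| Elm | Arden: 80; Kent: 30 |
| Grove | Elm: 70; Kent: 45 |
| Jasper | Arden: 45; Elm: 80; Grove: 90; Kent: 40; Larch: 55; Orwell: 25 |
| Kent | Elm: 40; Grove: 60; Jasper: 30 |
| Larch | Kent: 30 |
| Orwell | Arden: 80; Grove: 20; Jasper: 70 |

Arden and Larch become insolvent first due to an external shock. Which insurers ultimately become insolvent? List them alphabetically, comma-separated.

Round 1 — Arden, Larch become insolvent (initial).
  Kent: +30 → 30 < 80
  Orwell: +90 → 90 ≥ 40
Round 2 — Orwell becomes insolvent.
  Grove: +20 → 20 < 100
  Jasper: +70 → 70 < 110
No further insolvencies.

Arden, Larch, Orwell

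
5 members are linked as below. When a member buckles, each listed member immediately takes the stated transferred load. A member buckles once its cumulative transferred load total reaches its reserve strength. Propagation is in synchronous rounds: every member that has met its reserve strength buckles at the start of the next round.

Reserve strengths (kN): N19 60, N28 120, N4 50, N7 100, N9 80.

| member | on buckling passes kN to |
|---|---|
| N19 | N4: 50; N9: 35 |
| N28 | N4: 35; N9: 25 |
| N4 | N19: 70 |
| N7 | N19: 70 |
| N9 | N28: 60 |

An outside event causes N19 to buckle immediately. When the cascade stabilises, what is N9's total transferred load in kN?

Round 1 — N19 buckles (initial).
  N4: +50 → 50 ≥ 50
  N9: +35 → 35 < 80
Round 2 — N4 buckles.
No further bucklings.

35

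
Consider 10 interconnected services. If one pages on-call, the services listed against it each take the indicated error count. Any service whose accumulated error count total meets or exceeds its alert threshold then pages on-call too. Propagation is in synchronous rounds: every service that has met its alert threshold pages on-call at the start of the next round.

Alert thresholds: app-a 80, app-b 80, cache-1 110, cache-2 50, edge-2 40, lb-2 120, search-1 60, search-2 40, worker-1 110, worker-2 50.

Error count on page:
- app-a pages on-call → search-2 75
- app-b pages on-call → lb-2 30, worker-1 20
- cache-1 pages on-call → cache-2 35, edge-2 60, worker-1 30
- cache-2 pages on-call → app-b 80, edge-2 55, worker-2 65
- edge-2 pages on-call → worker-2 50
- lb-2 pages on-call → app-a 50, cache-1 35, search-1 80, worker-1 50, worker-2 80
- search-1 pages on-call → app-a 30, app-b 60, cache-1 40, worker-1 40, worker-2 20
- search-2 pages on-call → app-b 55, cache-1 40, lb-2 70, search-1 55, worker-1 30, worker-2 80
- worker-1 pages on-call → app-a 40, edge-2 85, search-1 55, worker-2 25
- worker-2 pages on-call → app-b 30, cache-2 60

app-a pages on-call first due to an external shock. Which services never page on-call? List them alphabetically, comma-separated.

cache-1, lb-2, search-1, worker-1

Round 1 — app-a pages on-call (initial).
  search-2: +75 → 75 ≥ 40
Round 2 — search-2 pages on-call.
  app-b: +55 → 55 < 80
  cache-1: +40 → 40 < 110
  lb-2: +70 → 70 < 120
  search-1: +55 → 55 < 60
  worker-1: +30 → 30 < 110
  worker-2: +80 → 80 ≥ 50
Round 3 — worker-2 pages on-call.
  app-b: +30 → 85 ≥ 80
  cache-2: +60 → 60 ≥ 50
Round 4 — app-b, cache-2 page on-call.
  edge-2: +55 → 55 ≥ 40
  lb-2: +30 → 100 < 120
  worker-1: +20 → 50 < 110
Round 5 — edge-2 pages on-call.
No further pages.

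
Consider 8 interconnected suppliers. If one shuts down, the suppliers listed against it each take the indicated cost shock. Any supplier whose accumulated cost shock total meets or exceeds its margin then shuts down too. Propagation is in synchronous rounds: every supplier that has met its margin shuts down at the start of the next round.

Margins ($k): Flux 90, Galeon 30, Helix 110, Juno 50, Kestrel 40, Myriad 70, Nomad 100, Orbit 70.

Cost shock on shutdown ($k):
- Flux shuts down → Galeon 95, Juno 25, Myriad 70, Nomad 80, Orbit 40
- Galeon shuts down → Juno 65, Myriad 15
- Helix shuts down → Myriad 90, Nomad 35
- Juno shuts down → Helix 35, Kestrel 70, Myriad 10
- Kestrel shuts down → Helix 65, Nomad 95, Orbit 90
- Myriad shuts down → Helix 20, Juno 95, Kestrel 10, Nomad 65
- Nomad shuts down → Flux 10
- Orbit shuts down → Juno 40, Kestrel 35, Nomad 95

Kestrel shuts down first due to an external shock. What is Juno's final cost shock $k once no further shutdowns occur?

40

Round 1 — Kestrel shuts down (initial).
  Helix: +65 → 65 < 110
  Nomad: +95 → 95 < 100
  Orbit: +90 → 90 ≥ 70
Round 2 — Orbit shuts down.
  Juno: +40 → 40 < 50
  Nomad: +95 → 190 ≥ 100
Round 3 — Nomad shuts down.
  Flux: +10 → 10 < 90
No further shutdowns.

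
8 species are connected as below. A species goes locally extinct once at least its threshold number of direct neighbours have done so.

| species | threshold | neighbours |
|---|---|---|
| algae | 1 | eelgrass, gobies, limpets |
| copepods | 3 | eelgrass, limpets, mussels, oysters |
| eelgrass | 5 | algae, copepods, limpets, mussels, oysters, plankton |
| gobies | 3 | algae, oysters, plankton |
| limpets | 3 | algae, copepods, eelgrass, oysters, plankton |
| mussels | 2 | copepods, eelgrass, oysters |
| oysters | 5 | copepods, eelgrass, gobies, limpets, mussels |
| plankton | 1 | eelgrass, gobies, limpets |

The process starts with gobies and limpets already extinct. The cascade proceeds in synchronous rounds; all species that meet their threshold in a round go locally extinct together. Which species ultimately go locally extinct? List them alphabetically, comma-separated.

algae, gobies, limpets, plankton

Round 1 — gobies, limpets go locally extinct (initial).
Round 2 — checking thresholds:
  algae: 2 of 3 neighbours ≥ 1, goes locally extinct.
  copepods: 1 of 4 neighbours < 3, below threshold.
  eelgrass: 1 of 6 neighbours < 5, below threshold.
  oysters: 2 of 5 neighbours < 5, below threshold.
  plankton: 2 of 3 neighbours ≥ 1, goes locally extinct.
Round 3 — no new extinctions; cascade stops.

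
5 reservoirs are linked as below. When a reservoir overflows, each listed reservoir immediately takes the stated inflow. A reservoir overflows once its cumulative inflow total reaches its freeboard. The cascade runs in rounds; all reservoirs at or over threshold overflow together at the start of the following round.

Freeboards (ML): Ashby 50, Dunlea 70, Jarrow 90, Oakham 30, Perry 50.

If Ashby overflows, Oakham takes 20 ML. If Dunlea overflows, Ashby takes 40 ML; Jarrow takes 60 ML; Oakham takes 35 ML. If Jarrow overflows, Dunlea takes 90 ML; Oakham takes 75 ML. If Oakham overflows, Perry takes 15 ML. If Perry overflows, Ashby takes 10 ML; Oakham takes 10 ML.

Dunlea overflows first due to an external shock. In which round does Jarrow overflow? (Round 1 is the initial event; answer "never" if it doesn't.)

Round 1 — Dunlea overflows (initial).
  Ashby: +40 → 40 < 50
  Jarrow: +60 → 60 < 90
  Oakham: +35 → 35 ≥ 30
Round 2 — Oakham overflows.
  Perry: +15 → 15 < 50
No further overflows.

never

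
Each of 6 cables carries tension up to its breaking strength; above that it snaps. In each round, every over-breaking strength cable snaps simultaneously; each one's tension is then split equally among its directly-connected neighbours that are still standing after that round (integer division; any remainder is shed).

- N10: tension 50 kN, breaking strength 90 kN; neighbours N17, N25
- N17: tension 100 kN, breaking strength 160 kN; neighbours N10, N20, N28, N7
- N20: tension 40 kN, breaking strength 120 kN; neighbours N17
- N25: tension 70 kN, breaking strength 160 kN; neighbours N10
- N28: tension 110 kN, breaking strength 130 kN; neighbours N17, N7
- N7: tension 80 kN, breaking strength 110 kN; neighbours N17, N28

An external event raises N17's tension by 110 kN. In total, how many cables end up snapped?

5

Round 1 — N17 at 210 > 160. N17 snaps.
  N17 sheds 210 kN to N10, N20, N28, N7: 52 each (2 lost).
    N10: 50+52 = 102 > 90
    N20: 40+52 = 92 ≤ 120
    N28: 110+52 = 162 > 130
    N7: 80+52 = 132 > 110
Round 2 — N10, N28, N7 snap.
  N10 sheds 102 kN to N25: 102 each.
    N25: 70+102 = 172 > 160
  N28 sheds 162 kN: no online neighbours, lost.
  N7 sheds 132 kN: no online neighbours, lost.
Round 3 — N25 snaps.
  N25 sheds 172 kN: no online neighbours, lost.
No further breaks.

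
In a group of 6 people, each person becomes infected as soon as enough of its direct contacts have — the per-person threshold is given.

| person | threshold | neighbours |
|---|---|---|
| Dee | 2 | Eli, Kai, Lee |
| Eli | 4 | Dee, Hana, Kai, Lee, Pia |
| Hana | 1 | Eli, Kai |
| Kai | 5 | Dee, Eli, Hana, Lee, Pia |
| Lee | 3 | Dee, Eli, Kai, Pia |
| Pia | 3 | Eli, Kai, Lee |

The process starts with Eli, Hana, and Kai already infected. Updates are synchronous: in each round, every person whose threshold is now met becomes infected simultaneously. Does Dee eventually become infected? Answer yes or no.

Round 1 — Eli, Hana, Kai become infected (initial).
Round 2 — checking thresholds:
  Dee: 2 of 3 neighbours ≥ 2, becomes infected.
  Lee: 2 of 4 neighbours < 3, below threshold.
  Pia: 2 of 3 neighbours < 3, below threshold.
Round 3 — checking thresholds:
  Lee: 3 of 4 neighbours ≥ 3, becomes infected.
  Pia: 2 of 3 neighbours < 3, below threshold.
Round 4 — checking thresholds:
  Pia: 3 of 3 neighbours ≥ 3, becomes infected.
Round 5 — no new infections; cascade stops.

yes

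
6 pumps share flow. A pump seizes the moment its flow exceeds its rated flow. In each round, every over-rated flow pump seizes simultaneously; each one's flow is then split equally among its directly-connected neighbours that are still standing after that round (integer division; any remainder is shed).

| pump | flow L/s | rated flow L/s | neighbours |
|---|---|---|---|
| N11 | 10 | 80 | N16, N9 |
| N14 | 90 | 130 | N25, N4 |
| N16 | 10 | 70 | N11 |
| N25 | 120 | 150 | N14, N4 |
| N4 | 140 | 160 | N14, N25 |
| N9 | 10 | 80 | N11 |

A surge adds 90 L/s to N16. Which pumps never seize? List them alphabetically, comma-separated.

N14, N25, N4

Round 1 — N16 at 100 > 70. N16 seizes.
  N16 sheds 100 L/s to N11: 100 each.
    N11: 10+100 = 110 > 80
Round 2 — N11 seizes.
  N11 sheds 110 L/s to N9: 110 each.
    N9: 10+110 = 120 > 80
Round 3 — N9 seizes.
  N9 sheds 120 L/s: no online neighbours, lost.
No further seizures.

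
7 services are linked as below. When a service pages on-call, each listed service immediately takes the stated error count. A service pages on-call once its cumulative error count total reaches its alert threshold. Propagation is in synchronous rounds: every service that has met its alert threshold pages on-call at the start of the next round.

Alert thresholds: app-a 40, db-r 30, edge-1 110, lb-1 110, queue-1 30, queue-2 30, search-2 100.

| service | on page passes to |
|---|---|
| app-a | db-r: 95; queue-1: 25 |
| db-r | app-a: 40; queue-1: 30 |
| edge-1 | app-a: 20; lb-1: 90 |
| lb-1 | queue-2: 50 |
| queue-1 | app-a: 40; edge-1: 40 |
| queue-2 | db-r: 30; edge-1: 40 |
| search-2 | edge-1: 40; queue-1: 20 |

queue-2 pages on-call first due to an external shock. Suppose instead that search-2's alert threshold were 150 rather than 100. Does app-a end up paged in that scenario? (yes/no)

yes

With search-2's alert threshold at 150:
Round 1 — queue-2 pages on-call (initial).
  db-r: +30 → 30 ≥ 30
  edge-1: +40 → 40 < 110
Round 2 — db-r pages on-call.
  app-a: +40 → 40 ≥ 40
  queue-1: +30 → 30 ≥ 30
Round 3 — app-a, queue-1 page on-call.
  edge-1: +40 → 80 < 110
No further pages.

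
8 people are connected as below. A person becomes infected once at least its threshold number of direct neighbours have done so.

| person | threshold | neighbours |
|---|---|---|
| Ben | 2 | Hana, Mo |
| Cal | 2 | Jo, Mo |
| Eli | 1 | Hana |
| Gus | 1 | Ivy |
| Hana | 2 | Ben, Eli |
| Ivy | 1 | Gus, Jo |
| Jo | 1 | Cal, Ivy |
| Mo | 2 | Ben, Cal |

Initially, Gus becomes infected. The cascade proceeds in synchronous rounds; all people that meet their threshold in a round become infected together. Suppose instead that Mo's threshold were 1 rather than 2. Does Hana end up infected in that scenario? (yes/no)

no

With Mo's threshold at 1:
Round 1 — Gus becomes infected (initial).
Round 2 — checking thresholds:
  Ivy: 1 of 2 neighbours ≥ 1, becomes infected.
Round 3 — checking thresholds:
  Jo: 1 of 2 neighbours ≥ 1, becomes infected.
Round 4 — no new infections; cascade stops.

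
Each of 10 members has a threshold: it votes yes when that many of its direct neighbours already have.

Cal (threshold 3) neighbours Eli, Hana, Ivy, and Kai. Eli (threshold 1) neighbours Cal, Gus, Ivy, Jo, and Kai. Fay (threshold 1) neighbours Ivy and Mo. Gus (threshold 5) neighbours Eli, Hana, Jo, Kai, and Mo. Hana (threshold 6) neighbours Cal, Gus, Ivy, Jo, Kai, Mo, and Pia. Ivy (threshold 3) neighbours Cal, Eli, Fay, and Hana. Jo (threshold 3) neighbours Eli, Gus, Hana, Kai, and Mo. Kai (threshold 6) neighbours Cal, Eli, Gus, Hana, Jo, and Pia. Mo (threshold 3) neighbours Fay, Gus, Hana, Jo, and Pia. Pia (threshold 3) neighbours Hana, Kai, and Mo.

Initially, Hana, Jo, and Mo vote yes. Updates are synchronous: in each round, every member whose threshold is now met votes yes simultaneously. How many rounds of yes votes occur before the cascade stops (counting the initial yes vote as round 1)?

Round 1 — Hana, Jo, Mo vote yes (initial).
Round 2 — checking thresholds:
  Cal: 1 of 4 neighbours < 3, below threshold.
  Eli: 1 of 5 neighbours ≥ 1, votes yes.
  Fay: 1 of 2 neighbours ≥ 1, votes yes.
  Gus: 3 of 5 neighbours < 5, below threshold.
  Ivy: 1 of 4 neighbours < 3, below threshold.
  Kai: 2 of 6 neighbours < 6, below threshold.
  Pia: 2 of 3 neighbours < 3, below threshold.
Round 3 — checking thresholds:
  Cal: 2 of 4 neighbours < 3, below threshold.
  Gus: 4 of 5 neighbours < 5, below threshold.
  Ivy: 3 of 4 neighbours ≥ 3, votes yes.
  Kai: 3 of 6 neighbours < 6, below threshold.
  Pia: 2 of 3 neighbours < 3, below threshold.
Round 4 — checking thresholds:
  Cal: 3 of 4 neighbours ≥ 3, votes yes.
  Gus: 4 of 5 neighbours < 5, below threshold.
  Kai: 3 of 6 neighbours < 6, below threshold.
  Pia: 2 of 3 neighbours < 3, below threshold.
Round 5 — no new yes votes; cascade stops.

4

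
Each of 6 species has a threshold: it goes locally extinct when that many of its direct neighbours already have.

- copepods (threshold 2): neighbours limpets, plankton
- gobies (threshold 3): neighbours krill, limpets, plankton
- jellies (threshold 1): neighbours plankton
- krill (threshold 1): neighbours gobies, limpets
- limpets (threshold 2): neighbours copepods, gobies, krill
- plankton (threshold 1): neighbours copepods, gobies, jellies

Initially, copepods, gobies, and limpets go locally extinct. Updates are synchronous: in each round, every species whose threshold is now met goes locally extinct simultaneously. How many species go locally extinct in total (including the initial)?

6

Round 1 — copepods, gobies, limpets go locally extinct (initial).
Round 2 — checking thresholds:
  krill: 2 of 2 neighbours ≥ 1, goes locally extinct.
  plankton: 2 of 3 neighbours ≥ 1, goes locally extinct.
Round 3 — checking thresholds:
  jellies: 1 of 1 neighbours ≥ 1, goes locally extinct.
Round 4 — no new extinctions; cascade stops.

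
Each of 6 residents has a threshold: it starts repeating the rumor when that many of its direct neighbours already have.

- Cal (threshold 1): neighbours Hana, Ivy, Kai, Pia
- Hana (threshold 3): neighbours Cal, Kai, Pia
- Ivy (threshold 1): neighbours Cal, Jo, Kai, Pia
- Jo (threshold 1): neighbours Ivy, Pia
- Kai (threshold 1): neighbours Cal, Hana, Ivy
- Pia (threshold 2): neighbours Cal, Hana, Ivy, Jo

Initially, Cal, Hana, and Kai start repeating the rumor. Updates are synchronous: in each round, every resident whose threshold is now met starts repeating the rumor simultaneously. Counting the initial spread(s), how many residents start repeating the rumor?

Round 1 — Cal, Hana, Kai start repeating the rumor (initial).
Round 2 — checking thresholds:
  Ivy: 2 of 4 neighbours ≥ 1, starts repeating the rumor.
  Pia: 2 of 4 neighbours ≥ 2, starts repeating the rumor.
Round 3 — checking thresholds:
  Jo: 2 of 2 neighbours ≥ 1, starts repeating the rumor.
Round 4 — no new spreads; cascade stops.

6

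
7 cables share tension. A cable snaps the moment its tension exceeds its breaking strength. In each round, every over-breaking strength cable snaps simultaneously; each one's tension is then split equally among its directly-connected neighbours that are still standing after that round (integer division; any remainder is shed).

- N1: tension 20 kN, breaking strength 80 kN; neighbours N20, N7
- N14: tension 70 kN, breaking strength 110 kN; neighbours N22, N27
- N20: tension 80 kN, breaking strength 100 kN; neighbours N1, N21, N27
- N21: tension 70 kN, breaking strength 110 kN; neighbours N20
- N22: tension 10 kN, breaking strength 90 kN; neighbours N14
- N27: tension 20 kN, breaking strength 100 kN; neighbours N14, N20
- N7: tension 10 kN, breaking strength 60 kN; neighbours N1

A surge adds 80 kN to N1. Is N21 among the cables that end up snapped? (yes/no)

yes

Round 1 — N1 at 100 > 80. N1 snaps.
  N1 sheds 100 kN to N20, N7: 50 each.
    N20: 80+50 = 130 > 100
    N7: 10+50 = 60 ≤ 60
Round 2 — N20 snaps.
  N20 sheds 130 kN to N21, N27: 65 each.
    N21: 70+65 = 135 > 110
    N27: 20+65 = 85 ≤ 100
Round 3 — N21 snaps.
  N21 sheds 135 kN: no online neighbours, lost.
No further breaks.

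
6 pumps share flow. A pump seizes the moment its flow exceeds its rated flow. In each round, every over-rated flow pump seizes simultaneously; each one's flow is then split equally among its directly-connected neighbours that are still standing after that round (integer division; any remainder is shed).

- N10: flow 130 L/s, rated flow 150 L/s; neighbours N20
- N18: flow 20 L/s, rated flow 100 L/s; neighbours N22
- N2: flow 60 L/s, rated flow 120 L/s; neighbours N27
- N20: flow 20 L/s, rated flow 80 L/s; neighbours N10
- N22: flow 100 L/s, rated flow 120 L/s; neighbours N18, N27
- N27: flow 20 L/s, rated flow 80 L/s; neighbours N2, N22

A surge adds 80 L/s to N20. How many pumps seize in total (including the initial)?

Round 1 — N20 at 100 > 80. N20 seizes.
  N20 sheds 100 L/s to N10: 100 each.
    N10: 130+100 = 230 > 150
Round 2 — N10 seizes.
  N10 sheds 230 L/s: no online neighbours, lost.
No further seizures.

2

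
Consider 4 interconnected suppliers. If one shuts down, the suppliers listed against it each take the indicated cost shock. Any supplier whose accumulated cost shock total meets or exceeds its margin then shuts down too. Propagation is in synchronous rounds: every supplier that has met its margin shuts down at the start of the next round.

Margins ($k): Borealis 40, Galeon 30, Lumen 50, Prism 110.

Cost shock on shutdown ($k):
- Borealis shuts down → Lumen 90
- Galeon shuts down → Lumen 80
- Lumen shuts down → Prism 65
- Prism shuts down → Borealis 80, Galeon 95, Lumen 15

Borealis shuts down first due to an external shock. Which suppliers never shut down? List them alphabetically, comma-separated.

Round 1 — Borealis shuts down (initial).
  Lumen: +90 → 90 ≥ 50
Round 2 — Lumen shuts down.
  Prism: +65 → 65 < 110
No further shutdowns.

Galeon, Prism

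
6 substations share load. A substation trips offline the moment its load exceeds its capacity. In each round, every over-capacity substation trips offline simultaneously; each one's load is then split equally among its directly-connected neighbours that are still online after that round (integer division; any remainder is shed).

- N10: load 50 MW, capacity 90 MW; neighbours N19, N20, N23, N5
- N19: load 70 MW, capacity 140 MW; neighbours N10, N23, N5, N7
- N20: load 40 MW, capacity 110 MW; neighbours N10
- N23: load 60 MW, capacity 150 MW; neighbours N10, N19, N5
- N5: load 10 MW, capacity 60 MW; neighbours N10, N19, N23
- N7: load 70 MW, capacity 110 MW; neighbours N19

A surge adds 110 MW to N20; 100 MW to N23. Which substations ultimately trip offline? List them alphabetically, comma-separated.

N10, N19, N20, N23, N5, N7

Round 1 — N20 at 150 > 110; N23 at 160 > 150. N20, N23 trip offline.
  N20 sheds 150 MW to N10: 150 each.
    N10: 50+150 = 200 > 90
  N23 sheds 160 MW to N10, N19, N5: 53 each (1 lost).
    N10: 200+53 = 253 > 90
    N19: 70+53 = 123 ≤ 140
    N5: 10+53 = 63 > 60
Round 2 — N10, N5 trip offline.
  N10 sheds 253 MW to N19: 253 each.
    N19: 123+253 = 376 > 140
  N5 sheds 63 MW to N19: 63 each.
    N19: 376+63 = 439 > 140
Round 3 — N19 trips offline.
  N19 sheds 439 MW to N7: 439 each.
    N7: 70+439 = 509 > 110
Round 4 — N7 trips offline.
  N7 sheds 509 MW: no online neighbours, lost.
No further trips.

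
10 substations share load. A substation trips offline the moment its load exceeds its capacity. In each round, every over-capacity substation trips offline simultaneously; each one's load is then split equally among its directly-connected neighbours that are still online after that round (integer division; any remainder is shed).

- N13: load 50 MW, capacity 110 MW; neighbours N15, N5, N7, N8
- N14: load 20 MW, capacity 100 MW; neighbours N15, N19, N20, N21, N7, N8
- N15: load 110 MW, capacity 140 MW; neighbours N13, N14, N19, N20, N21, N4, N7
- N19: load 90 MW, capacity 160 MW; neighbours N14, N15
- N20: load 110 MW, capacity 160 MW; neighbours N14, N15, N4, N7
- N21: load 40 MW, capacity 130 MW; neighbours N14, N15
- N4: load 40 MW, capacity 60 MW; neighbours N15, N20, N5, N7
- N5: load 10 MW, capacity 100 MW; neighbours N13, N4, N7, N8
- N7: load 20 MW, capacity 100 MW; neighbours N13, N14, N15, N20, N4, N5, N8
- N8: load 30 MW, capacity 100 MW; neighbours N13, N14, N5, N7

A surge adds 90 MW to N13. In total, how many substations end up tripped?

3

Round 1 — N13 at 140 > 110. N13 trips offline.
  N13 sheds 140 MW to N15, N5, N7, N8: 35 each.
    N15: 110+35 = 145 > 140
    N5: 10+35 = 45 ≤ 100
    N7: 20+35 = 55 ≤ 100
    N8: 30+35 = 65 ≤ 100
Round 2 — N15 trips offline.
  N15 sheds 145 MW to N14, N19, N20, N21, N4, N7: 24 each (1 lost).
    N14: 20+24 = 44 ≤ 100
    N19: 90+24 = 114 ≤ 160
    N20: 110+24 = 134 ≤ 160
    N21: 40+24 = 64 ≤ 130
    N4: 40+24 = 64 > 60
    N7: 55+24 = 79 ≤ 100
Round 3 — N4 trips offline.
  N4 sheds 64 MW to N20, N5, N7: 21 each (1 lost).
    N20: 134+21 = 155 ≤ 160
    N5: 45+21 = 66 ≤ 100
    N7: 79+21 = 100 ≤ 100
No further trips.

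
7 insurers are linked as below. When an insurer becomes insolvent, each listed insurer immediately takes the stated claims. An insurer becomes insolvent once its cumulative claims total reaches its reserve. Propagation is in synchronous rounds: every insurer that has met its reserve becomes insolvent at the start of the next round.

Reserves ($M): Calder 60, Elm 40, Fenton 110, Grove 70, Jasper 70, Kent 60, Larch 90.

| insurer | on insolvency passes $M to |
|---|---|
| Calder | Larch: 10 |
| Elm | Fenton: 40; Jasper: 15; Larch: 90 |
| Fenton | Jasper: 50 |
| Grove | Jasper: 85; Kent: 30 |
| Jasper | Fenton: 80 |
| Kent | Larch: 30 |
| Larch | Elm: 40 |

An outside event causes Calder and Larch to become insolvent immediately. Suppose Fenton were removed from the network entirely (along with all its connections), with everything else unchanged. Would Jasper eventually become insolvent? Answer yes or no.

With Fenton removed:
Round 1 — Calder, Larch become insolvent (initial).
  Elm: +40 → 40 ≥ 40
Round 2 — Elm becomes insolvent.
  Jasper: +15 → 15 < 70
No further insolvencies.

no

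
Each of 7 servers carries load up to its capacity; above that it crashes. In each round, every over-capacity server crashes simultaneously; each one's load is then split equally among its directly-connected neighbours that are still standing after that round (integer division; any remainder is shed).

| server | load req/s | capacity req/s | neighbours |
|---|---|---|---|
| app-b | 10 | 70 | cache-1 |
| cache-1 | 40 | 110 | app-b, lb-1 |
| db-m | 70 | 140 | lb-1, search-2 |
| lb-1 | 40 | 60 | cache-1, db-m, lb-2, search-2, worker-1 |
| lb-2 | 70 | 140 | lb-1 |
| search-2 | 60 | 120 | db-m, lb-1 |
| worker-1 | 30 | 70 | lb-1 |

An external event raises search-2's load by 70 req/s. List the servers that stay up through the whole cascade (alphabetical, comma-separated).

app-b, cache-1, lb-2, worker-1

Round 1 — search-2 at 130 > 120. search-2 crashes.
  search-2 sheds 130 req/s to db-m, lb-1: 65 each.
    db-m: 70+65 = 135 ≤ 140
    lb-1: 40+65 = 105 > 60
Round 2 — lb-1 crashes.
  lb-1 sheds 105 req/s to cache-1, db-m, lb-2, worker-1: 26 each (1 lost).
    cache-1: 40+26 = 66 ≤ 110
    db-m: 135+26 = 161 > 140
    lb-2: 70+26 = 96 ≤ 140
    worker-1: 30+26 = 56 ≤ 70
Round 3 — db-m crashes.
  db-m sheds 161 req/s: no online neighbours, lost.
No further crashes.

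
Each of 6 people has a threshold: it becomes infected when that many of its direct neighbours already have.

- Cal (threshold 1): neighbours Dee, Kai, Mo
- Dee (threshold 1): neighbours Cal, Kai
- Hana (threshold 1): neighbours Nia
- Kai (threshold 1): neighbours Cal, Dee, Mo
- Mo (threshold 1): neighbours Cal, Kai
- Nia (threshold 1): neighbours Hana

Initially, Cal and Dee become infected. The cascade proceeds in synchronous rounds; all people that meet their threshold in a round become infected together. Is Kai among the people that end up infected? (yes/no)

Round 1 — Cal, Dee become infected (initial).
Round 2 — checking thresholds:
  Kai: 2 of 3 neighbours ≥ 1, becomes infected.
  Mo: 1 of 2 neighbours ≥ 1, becomes infected.
Round 3 — no new infections; cascade stops.

yes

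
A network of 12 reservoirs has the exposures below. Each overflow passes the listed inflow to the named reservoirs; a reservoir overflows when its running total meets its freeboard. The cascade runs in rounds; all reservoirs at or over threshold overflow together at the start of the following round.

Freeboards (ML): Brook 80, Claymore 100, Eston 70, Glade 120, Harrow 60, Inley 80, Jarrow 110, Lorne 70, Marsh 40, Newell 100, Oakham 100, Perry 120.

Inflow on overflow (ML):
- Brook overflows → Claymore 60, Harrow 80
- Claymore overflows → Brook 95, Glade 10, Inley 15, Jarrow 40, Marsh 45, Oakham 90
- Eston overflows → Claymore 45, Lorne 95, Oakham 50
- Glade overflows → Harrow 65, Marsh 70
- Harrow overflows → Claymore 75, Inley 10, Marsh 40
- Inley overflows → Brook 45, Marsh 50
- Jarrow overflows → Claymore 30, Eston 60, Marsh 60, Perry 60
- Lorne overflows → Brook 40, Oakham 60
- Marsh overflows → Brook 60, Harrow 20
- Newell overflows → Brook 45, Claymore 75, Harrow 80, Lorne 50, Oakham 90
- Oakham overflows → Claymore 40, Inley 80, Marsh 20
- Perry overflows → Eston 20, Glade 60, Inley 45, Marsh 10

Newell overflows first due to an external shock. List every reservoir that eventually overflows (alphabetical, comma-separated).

Round 1 — Newell overflows (initial).
  Brook: +45 → 45 < 80
  Claymore: +75 → 75 < 100
  Harrow: +80 → 80 ≥ 60
  Lorne: +50 → 50 < 70
  Oakham: +90 → 90 < 100
Round 2 — Harrow overflows.
  Claymore: +75 → 150 ≥ 100
  Inley: +10 → 10 < 80
  Marsh: +40 → 40 ≥ 40
Round 3 — Claymore, Marsh overflow.
  Brook: +95+60 → 200 ≥ 80
  Glade: +10 → 10 < 120
  Inley: +15 → 25 < 80
  Jarrow: +40 → 40 < 110
  Oakham: +90 → 180 ≥ 100
Round 4 — Brook, Oakham overflow.
  Inley: +80 → 105 ≥ 80
Round 5 — Inley overflows.
No further overflows.

Brook, Claymore, Harrow, Inley, Marsh, Newell, Oakham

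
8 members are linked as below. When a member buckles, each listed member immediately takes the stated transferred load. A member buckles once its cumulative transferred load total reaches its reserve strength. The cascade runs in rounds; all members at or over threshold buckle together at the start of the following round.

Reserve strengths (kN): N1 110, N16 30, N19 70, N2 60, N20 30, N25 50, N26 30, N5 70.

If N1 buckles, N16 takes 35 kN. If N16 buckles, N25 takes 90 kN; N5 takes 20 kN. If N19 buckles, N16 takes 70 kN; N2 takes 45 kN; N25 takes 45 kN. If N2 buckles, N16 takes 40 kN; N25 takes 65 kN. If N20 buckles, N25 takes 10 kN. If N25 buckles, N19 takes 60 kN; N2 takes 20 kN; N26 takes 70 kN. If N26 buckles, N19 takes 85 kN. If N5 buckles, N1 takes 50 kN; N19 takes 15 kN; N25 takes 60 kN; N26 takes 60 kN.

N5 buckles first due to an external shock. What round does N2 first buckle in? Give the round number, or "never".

Round 1 — N5 buckles (initial).
  N1: +50 → 50 < 110
  N19: +15 → 15 < 70
  N25: +60 → 60 ≥ 50
  N26: +60 → 60 ≥ 30
Round 2 — N25, N26 buckle.
  N19: +60+85 → 160 ≥ 70
  N2: +20 → 20 < 60
Round 3 — N19 buckles.
  N16: +70 → 70 ≥ 30
  N2: +45 → 65 ≥ 60
Round 4 — N16, N2 buckle.
No further bucklings.

4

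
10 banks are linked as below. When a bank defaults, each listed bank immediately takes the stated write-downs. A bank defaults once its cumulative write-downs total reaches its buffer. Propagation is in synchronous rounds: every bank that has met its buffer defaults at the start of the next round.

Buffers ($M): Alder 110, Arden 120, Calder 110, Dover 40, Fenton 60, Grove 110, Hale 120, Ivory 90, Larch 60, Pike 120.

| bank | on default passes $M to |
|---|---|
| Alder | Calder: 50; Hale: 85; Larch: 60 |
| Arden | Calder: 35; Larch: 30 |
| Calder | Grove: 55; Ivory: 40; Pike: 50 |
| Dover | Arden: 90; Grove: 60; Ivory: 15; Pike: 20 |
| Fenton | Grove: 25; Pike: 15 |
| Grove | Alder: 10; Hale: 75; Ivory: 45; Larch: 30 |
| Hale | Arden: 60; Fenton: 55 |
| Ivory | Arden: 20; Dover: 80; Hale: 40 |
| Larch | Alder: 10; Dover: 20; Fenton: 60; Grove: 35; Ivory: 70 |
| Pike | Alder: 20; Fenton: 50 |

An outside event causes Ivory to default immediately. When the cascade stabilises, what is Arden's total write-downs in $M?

Round 1 — Ivory defaults (initial).
  Arden: +20 → 20 < 120
  Dover: +80 → 80 ≥ 40
  Hale: +40 → 40 < 120
Round 2 — Dover defaults.
  Arden: +90 → 110 < 120
  Grove: +60 → 60 < 110
  Pike: +20 → 20 < 120
No further defaults.

110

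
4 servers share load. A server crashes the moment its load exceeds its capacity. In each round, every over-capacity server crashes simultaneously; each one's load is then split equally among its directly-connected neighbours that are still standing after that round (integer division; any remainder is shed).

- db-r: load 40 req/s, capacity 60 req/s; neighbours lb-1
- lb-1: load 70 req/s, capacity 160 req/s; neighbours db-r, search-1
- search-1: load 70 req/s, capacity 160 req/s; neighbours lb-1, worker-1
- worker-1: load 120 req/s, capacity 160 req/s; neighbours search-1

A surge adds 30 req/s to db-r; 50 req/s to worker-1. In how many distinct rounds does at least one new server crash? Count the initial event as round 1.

3

Round 1 — db-r at 70 > 60; worker-1 at 170 > 160. db-r, worker-1 crash.
  db-r sheds 70 req/s to lb-1: 70 each.
    lb-1: 70+70 = 140 ≤ 160
  worker-1 sheds 170 req/s to search-1: 170 each.
    search-1: 70+170 = 240 > 160
Round 2 — search-1 crashes.
  search-1 sheds 240 req/s to lb-1: 240 each.
    lb-1: 140+240 = 380 > 160
Round 3 — lb-1 crashes.
  lb-1 sheds 380 req/s: no online neighbours, lost.
No further crashes.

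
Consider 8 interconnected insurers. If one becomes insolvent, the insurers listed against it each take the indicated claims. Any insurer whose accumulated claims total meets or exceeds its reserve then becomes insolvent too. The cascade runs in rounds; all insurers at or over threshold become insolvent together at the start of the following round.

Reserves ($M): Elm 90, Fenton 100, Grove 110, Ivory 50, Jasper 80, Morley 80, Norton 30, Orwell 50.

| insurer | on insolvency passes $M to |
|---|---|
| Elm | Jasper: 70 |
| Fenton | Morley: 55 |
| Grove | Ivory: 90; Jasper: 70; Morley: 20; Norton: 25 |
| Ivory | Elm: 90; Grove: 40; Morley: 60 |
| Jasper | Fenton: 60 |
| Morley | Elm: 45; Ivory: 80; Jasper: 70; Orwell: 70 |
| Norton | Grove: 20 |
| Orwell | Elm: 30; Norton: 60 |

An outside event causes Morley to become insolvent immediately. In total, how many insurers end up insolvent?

Round 1 — Morley becomes insolvent (initial).
  Elm: +45 → 45 < 90
  Ivory: +80 → 80 ≥ 50
  Jasper: +70 → 70 < 80
  Orwell: +70 → 70 ≥ 50
Round 2 — Ivory, Orwell become insolvent.
  Elm: +90+30 → 165 ≥ 90
  Grove: +40 → 40 < 110
  Norton: +60 → 60 ≥ 30
Round 3 — Elm, Norton become insolvent.
  Grove: +20 → 60 < 110
  Jasper: +70 → 140 ≥ 80
Round 4 — Jasper becomes insolvent.
  Fenton: +60 → 60 < 100
No further insolvencies.

6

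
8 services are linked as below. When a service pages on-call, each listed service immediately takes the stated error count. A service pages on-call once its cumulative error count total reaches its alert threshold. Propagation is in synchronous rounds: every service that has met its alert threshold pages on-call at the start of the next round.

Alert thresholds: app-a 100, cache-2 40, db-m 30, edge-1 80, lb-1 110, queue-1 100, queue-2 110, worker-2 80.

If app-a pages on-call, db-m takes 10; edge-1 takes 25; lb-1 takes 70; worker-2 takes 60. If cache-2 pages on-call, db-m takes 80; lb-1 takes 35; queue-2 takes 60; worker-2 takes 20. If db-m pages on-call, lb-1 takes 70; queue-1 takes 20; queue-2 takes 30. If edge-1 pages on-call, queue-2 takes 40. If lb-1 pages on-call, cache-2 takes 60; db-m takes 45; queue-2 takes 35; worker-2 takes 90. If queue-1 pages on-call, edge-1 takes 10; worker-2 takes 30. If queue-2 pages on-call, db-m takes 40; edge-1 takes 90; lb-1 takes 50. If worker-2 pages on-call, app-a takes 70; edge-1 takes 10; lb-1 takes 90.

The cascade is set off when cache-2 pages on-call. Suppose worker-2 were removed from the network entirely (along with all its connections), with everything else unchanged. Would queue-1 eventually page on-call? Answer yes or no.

no

With worker-2 removed:
Round 1 — cache-2 pages on-call (initial).
  db-m: +80 → 80 ≥ 30
  lb-1: +35 → 35 < 110
  queue-2: +60 → 60 < 110
Round 2 — db-m pages on-call.
  lb-1: +70 → 105 < 110
  queue-1: +20 → 20 < 100
  queue-2: +30 → 90 < 110
No further pages.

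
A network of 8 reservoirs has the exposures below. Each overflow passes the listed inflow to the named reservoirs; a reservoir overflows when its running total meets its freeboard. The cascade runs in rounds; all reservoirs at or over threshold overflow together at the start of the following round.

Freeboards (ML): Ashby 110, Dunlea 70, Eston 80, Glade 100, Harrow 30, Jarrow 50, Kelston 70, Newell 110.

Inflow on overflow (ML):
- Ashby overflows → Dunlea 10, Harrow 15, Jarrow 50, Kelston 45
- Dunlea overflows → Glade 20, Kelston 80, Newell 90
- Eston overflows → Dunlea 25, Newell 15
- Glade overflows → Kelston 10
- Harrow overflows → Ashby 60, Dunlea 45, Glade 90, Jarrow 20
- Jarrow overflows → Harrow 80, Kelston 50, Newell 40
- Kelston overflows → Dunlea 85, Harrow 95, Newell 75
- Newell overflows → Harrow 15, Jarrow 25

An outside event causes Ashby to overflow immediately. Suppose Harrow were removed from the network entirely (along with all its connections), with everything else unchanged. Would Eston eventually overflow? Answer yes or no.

With Harrow removed:
Round 1 — Ashby overflows (initial).
  Dunlea: +10 → 10 < 70
  Jarrow: +50 → 50 ≥ 50
  Kelston: +45 → 45 < 70
Round 2 — Jarrow overflows.
  Kelston: +50 → 95 ≥ 70
  Newell: +40 → 40 < 110
Round 3 — Kelston overflows.
  Dunlea: +85 → 95 ≥ 70
  Newell: +75 → 115 ≥ 110
Round 4 — Dunlea, Newell overflow.
  Glade: +20 → 20 < 100
No further overflows.

no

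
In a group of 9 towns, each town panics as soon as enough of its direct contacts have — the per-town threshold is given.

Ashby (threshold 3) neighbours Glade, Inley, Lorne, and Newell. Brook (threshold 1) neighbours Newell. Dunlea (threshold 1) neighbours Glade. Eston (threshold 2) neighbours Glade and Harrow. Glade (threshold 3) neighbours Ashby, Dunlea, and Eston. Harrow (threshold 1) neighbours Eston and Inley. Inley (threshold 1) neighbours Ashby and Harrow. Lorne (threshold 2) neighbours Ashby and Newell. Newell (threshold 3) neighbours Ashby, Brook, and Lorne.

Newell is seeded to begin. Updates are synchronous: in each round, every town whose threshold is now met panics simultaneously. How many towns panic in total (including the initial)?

2

Round 1 — Newell panics (initial).
Round 2 — checking thresholds:
  Ashby: 1 of 4 neighbours < 3, not yet.
  Brook: 1 of 1 neighbours ≥ 1, panics.
  Lorne: 1 of 2 neighbours < 2, not yet.
Round 3 — no new panics; cascade stops.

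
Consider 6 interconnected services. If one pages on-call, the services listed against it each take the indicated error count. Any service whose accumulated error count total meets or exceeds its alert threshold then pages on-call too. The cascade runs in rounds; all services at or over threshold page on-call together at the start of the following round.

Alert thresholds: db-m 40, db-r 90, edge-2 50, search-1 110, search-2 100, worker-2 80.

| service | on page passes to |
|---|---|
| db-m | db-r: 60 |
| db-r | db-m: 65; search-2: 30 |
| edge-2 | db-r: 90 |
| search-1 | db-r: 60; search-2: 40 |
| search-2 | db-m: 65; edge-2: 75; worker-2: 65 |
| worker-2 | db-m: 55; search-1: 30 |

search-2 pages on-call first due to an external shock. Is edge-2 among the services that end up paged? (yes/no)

yes

Round 1 — search-2 pages on-call (initial).
  db-m: +65 → 65 ≥ 40
  edge-2: +75 → 75 ≥ 50
  worker-2: +65 → 65 < 80
Round 2 — db-m, edge-2 page on-call.
  db-r: +60+90 → 150 ≥ 90
Round 3 — db-r pages on-call.
No further pages.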